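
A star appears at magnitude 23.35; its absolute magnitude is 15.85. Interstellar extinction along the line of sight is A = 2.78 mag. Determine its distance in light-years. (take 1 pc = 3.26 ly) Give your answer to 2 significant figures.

m − M = 5 log₁₀(d/10 pc) + A  ⇒  23.35 − (15.85) − 2.78 = 5 log₁₀(d/10)
4.720 = 5 log₁₀(d/10)
log₁₀ d = (m − M − A)/5 + 1 = 1.9440
d = 10^1.9440 = 87.90 pc
= 286.6 ly

d ≈ 290 ly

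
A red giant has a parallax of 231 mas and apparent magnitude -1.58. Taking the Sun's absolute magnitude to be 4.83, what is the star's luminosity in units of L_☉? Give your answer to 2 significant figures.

d = 1/p = 1000/231 mas = 4.329 pc
M = m − 5 log₁₀ d + 5 = -1.58 − 5·0.6364 + 5 = 0.238
M − M_☉ = 0.238 − 4.83 = -4.592
L/L_☉ = 10^(−0.4 × -4.592) = 68.67

L/L_☉ ≈ 69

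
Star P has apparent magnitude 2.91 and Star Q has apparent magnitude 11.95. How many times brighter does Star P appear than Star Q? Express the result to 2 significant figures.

4100

Magnitude difference = -9.04
Flux ratio = 10^(−0.4 Δm) = 10^(−0.4 × -9.04) = 10^3.616 = 4130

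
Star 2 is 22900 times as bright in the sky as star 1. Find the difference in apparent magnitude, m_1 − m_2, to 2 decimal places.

m_1 − m_2 ≈ 10.90

Pogson: Δm = −2.5 log₁₀(ratio) = −2.5 log₁₀(22900) = −2.5 × 4.3598 = -10.900
Star 2 is brighter so has the smaller magnitude: m_1 − m_2 is positive.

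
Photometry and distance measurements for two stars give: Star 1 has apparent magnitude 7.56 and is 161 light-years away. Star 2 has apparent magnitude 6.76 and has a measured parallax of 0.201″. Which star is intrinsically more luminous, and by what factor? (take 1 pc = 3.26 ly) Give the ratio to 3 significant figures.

Star 1: d = 161 ly / 3.26 = 49.39 pc
Star 1: M = m − 5 log₁₀ d + 5 = 7.56 − 5·1.6936 + 5 = 4.092
Star 2: d = 1/p = 1/0.201″ = 4.975 pc
Star 2: M = m − 5 log₁₀ d + 5 = 6.76 − 5·0.6968 + 5 = 8.276
ΔM = M_1 − M_2 = 4.092 − (8.276) = -4.184; smaller M is more luminous → Star 1.
L ratio = 10^(0.4 |ΔM|) = 10^1.674 = 47.16

Star 1 is more luminous, by a factor of 47.2.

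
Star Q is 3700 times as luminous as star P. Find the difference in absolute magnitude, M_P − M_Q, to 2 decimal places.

M_P − M_Q ≈ 8.92

Pogson: ΔM = −2.5 log₁₀(ratio) = −2.5 log₁₀(3700) = −2.5 × 3.5682 = -8.921
Star Q is brighter so has the smaller magnitude: M_P − M_Q is positive.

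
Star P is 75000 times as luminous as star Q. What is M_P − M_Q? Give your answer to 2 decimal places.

Pogson: ΔM = −2.5 log₁₀(ratio) = −2.5 log₁₀(75000) = −2.5 × 4.8751 = -12.188
Star P is brighter, so it has the smaller magnitude: the difference is negative.

M_P − M_Q ≈ -12.19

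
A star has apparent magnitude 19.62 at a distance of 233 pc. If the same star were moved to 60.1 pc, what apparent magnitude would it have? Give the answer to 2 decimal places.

Flux ∝ 1/d², so Δm = 5 log₁₀(d₂/d₁) = 5 log₁₀(60.1/233) = -2.942
m₂ = m₁ + Δm = 19.62 + (-2.942) = 16.678

m ≈ 16.68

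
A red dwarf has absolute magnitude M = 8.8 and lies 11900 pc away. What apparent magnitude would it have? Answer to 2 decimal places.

m = M + 5 log₁₀ d − 5 = 8.8 + 5·4.0755 − 5 = 24.178

m ≈ 24.18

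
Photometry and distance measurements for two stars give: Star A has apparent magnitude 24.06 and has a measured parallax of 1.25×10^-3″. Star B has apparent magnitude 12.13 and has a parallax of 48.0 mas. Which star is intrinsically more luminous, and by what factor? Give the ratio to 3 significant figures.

Star A: d = 1/p = 1/1.25×10^-3″ = 800.0 pc
Star A: M = m − 5 log₁₀ d + 5 = 24.06 − 5·2.9031 + 5 = 14.545
Star B: p = 48.0 mas = 0.0480″ → d = 1/p = 20.83 pc
Star B: M = m − 5 log₁₀ d + 5 = 12.13 − 5·1.3188 + 5 = 10.536
ΔM = M_A − M_B = 14.545 − (10.536) = 4.008; smaller M is more luminous → Star B.
L ratio = 10^(0.4 |ΔM|) = 10^1.603 = 40.12

Star B is more luminous, by a factor of 40.1.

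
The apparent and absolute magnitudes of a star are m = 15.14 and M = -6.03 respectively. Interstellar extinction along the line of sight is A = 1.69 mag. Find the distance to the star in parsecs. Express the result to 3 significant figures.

d ≈ 78700 pc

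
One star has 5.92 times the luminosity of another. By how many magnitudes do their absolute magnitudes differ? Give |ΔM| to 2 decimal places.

|ΔM| ≈ 1.93

Pogson: ΔM = −2.5 log₁₀(ratio) = −2.5 log₁₀(5.92) = −2.5 × 0.7723 = -1.931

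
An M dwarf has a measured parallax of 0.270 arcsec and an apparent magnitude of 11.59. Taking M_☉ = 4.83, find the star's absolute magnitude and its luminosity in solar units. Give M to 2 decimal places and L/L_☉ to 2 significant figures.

d = 1/p = 1/0.270″ = 3.704 pc
M = m − 5 log₁₀ d + 5 = 11.59 − 5·0.5686 + 5 = 13.747
M − M_☉ = 13.747 − 4.83 = 8.917
L/L_☉ = 10^(−0.4 × 8.917) = 2.712×10^-4

M ≈ 13.75; L/L_☉ ≈ 2.7×10^-4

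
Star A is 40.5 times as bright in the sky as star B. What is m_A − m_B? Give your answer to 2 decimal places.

m_A − m_B ≈ -4.02

Pogson: Δm = −2.5 log₁₀(ratio) = −2.5 log₁₀(40.5) = −2.5 × 1.6075 = -4.019
Star A is brighter, so it has the smaller magnitude: the difference is negative.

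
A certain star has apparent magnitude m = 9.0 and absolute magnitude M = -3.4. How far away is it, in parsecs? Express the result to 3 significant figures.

Distance modulus: m − M = 9.0 − (-3.4) = 12.400
m − M = 5 log₁₀ d − 5
log₁₀ d = (m − M)/5 + 1 = 3.4800
d = 10^3.4800 = 3020 pc

d ≈ 3020 pc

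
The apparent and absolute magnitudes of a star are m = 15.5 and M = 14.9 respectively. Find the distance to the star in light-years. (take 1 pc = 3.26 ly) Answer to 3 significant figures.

d ≈ 43.0 ly

μ = m − M = 0.600
m − M = 5 log₁₀ d − 5
log₁₀ d = (m − M)/5 + 1 = 1.1200
d = 10^1.1200 = 13.18 pc
= 42.98 ly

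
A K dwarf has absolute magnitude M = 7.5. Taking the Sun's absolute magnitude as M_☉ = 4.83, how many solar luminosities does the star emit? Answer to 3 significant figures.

L/L_☉ ≈ 0.0855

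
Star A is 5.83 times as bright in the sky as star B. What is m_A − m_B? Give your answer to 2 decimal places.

Pogson: Δm = −2.5 log₁₀(ratio) = −2.5 log₁₀(5.83) = −2.5 × 0.7657 = -1.914
Star A is brighter, so it has the smaller magnitude: the difference is negative.

m_A − m_B ≈ -1.91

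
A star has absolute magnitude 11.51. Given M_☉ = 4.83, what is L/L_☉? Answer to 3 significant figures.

L/L_☉ ≈ 2.13×10^-3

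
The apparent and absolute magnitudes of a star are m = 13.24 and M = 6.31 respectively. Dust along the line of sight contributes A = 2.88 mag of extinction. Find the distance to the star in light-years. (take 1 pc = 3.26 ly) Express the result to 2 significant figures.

d ≈ 210 ly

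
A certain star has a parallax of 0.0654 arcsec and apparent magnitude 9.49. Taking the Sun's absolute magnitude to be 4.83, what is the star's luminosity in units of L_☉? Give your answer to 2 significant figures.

L/L_☉ ≈ 0.032

d = 1/p = 1/0.0654″ = 15.29 pc
M = m − 5 log₁₀ d + 5 = 9.49 − 5·1.1844 + 5 = 8.568
M − M_☉ = 8.568 − 4.83 = 3.738
L/L_☉ = 10^(−0.4 × 3.738) = 0.03198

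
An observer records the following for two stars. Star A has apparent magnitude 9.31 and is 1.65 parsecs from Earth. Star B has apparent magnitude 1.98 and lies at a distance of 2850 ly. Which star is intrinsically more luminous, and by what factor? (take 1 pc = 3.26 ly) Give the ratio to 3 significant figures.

Star A: M = m − 5 log₁₀ d + 5 = 9.31 − 5·0.2175 + 5 = 13.223
Star B: d = 2850 ly / 3.26 = 874.2 pc
Star B: M = m − 5 log₁₀ d + 5 = 1.98 − 5·2.9416 + 5 = -7.728
ΔM = M_A − M_B = 13.223 − (-7.728) = 20.951; smaller M is more luminous → Star B.
L ratio = 10^(0.4 |ΔM|) = 10^8.380 = 2.400×10^8

Star B is more luminous, by a factor of 2.40×10^8.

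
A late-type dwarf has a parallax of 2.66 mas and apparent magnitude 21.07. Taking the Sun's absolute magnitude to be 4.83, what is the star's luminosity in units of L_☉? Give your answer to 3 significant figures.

L/L_☉ ≈ 4.51×10^-4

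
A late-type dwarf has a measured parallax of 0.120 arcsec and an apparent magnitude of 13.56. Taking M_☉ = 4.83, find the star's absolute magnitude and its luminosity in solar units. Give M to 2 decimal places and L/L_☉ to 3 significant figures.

M ≈ 13.96; L/L_☉ ≈ 2.24×10^-4

d = 1/p = 1/0.120″ = 8.333 pc
M = m − 5 log₁₀ d + 5 = 13.56 − 5·0.9208 + 5 = 13.956
M − M_☉ = 13.956 − 4.83 = 9.126
L/L_☉ = 10^(−0.4 × 9.126) = 2.237×10^-4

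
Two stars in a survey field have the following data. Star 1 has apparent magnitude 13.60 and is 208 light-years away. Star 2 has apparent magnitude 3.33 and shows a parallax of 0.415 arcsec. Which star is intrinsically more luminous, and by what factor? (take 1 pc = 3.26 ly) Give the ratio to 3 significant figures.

Star 1: d = 208 ly / 3.26 = 63.80 pc
Star 1: M = m − 5 log₁₀ d + 5 = 13.60 − 5·1.8048 + 5 = 9.576
Star 2: d = 1/p = 1/0.415″ = 2.410 pc
Star 2: M = m − 5 log₁₀ d + 5 = 3.33 − 5·0.3820 + 5 = 6.420
ΔM = M_1 − M_2 = 9.576 − (6.420) = 3.156; smaller M is more luminous → Star 2.
L ratio = 10^(0.4 |ΔM|) = 10^1.262 = 18.29

Star 2 is more luminous, by a factor of 18.3.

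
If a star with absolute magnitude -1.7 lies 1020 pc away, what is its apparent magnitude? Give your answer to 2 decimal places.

m ≈ 8.34

m = M + 5 log₁₀ d − 5 = -1.7 + 5·3.0086 − 5 = 8.343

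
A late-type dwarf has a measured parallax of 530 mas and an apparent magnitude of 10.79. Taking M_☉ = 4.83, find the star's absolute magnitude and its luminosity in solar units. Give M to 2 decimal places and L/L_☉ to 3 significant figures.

M ≈ 14.41; L/L_☉ ≈ 1.47×10^-4

d = 1/p = 1000/530 mas = 1.887 pc
M = m − 5 log₁₀ d + 5 = 10.79 − 5·0.2757 + 5 = 14.411
M − M_☉ = 14.411 − 4.83 = 9.581
L/L_☉ = 10^(−0.4 × 9.581) = 1.470×10^-4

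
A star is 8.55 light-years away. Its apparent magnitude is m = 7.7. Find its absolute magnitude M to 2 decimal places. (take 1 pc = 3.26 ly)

M ≈ 10.61

d = 8.55 ly / 3.26 = 2.623 pc
5 log₁₀(d/10 pc) = 5 log₁₀(2.623) − 5 = -2.906
M = m − 5 log₁₀(d/10) = 7.7 + 2.906 = 10.606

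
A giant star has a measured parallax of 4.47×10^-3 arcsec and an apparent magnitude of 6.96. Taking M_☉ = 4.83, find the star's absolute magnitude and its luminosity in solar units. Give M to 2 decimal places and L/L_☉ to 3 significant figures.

M ≈ 0.21; L/L_☉ ≈ 70.4

d = 1/p = 1/4.47×10^-3″ = 223.7 pc
M = m − 5 log₁₀ d + 5 = 6.96 − 5·2.3497 + 5 = 0.212
M − M_☉ = 0.212 − 4.83 = -4.618
L/L_☉ = 10^(−0.4 × -4.618) = 70.37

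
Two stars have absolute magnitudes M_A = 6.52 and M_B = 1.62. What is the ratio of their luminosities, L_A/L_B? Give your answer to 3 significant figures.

L_A/L_B ≈ 0.0110

ΔM = M_A − M_B = 4.90
L_A/L_B = 10^(−0.4 ΔM) = 10^-1.960 = 0.01096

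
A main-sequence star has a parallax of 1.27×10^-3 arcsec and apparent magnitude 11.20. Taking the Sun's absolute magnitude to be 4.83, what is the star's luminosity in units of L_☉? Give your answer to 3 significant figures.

L/L_☉ ≈ 17.6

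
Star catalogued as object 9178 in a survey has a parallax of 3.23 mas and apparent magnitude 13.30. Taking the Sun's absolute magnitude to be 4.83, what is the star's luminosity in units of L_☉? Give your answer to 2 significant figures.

d = 1/p = 1000/3.23 mas = 309.6 pc
M = m − 5 log₁₀ d + 5 = 13.30 − 5·2.4908 + 5 = 5.846
M − M_☉ = 5.846 − 4.83 = 1.016
L/L_☉ = 10^(−0.4 × 1.016) = 0.3923

L/L_☉ ≈ 0.39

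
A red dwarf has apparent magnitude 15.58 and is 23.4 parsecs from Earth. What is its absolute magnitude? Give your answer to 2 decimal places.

M ≈ 13.73

5 log₁₀(d/10 pc) = 5 log₁₀(23.40) − 5 = 1.846
M = m − 5 log₁₀(d/10) = 15.58 − 1.846 = 13.734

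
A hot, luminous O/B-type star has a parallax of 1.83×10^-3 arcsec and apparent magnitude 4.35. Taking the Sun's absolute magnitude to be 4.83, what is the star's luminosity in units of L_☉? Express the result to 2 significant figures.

d = 1/p = 1/1.83×10^-3″ = 546.4 pc
M = m − 5 log₁₀ d + 5 = 4.35 − 5·2.7375 + 5 = -4.338
M − M_☉ = -4.338 − 4.83 = -9.168
L/L_☉ = 10^(−0.4 × -9.168) = 4646

L/L_☉ ≈ 4600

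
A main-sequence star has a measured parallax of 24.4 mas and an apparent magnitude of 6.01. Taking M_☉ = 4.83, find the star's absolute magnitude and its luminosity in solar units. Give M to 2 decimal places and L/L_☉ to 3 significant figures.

d = 1/p = 1000/24.4 mas = 40.98 pc
M = m − 5 log₁₀ d + 5 = 6.01 − 5·1.6126 + 5 = 2.947
M − M_☉ = 2.947 − 4.83 = -1.883
L/L_☉ = 10^(−0.4 × -1.883) = 5.665

M ≈ 2.95; L/L_☉ ≈ 5.67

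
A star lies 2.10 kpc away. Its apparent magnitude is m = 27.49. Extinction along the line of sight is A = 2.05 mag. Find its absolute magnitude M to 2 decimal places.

M ≈ 13.83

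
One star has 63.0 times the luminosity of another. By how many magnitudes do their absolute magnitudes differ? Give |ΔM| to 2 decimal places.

|ΔM| ≈ 4.50

Pogson: ΔM = −2.5 log₁₀(ratio) = −2.5 log₁₀(63.0) = −2.5 × 1.7993 = -4.498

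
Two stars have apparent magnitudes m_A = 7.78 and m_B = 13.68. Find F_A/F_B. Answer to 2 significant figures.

Δm = 7.78 − (13.68) = -5.90
Flux ratio = 10^(−0.4 Δm) = 10^(−0.4 × -5.90) = 10^2.360 = 229.1

F_A/F_B ≈ 230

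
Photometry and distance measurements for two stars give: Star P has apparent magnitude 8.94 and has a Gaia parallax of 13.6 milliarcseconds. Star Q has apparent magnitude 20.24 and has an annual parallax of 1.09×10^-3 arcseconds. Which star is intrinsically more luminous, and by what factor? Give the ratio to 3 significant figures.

Star P is more luminous, by a factor of 213.

Star P: p = 13.6 mas = 0.0136″ → d = 1/p = 73.53 pc
Star P: M = m − 5 log₁₀ d + 5 = 8.94 − 5·1.8665 + 5 = 4.608
Star Q: d = 1/p = 1/1.09×10^-3″ = 917.4 pc
Star Q: M = m − 5 log₁₀ d + 5 = 20.24 − 5·2.9626 + 5 = 10.427
ΔM = M_P − M_Q = 4.608 − (10.427) = -5.819; smaller M is more luminous → Star P.
L ratio = 10^(0.4 |ΔM|) = 10^2.328 = 212.7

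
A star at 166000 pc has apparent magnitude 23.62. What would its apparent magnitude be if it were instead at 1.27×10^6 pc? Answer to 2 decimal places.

Flux ∝ 1/d², so Δm = 5 log₁₀(d₂/d₁) = 5 log₁₀(1.27×10^6/166000) = 4.418
m₂ = m₁ + Δm = 23.62 + (4.418) = 28.038

m ≈ 28.04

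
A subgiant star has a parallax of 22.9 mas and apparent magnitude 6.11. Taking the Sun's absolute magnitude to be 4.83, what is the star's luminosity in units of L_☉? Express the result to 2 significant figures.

L/L_☉ ≈ 5.9

d = 1/p = 1000/22.9 mas = 43.67 pc
M = m − 5 log₁₀ d + 5 = 6.11 − 5·1.6402 + 5 = 2.909
M − M_☉ = 2.909 − 4.83 = -1.921
L/L_☉ = 10^(−0.4 × -1.921) = 5.866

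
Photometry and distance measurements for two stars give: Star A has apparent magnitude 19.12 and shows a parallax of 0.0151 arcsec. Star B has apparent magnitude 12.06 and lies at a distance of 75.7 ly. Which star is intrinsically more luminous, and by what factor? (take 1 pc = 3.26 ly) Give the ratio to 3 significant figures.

Star A: d = 1/p = 1/0.0151″ = 66.23 pc
Star A: M = m − 5 log₁₀ d + 5 = 19.12 − 5·1.8210 + 5 = 15.015
Star B: d = 75.7 ly / 3.26 = 23.22 pc
Star B: M = m − 5 log₁₀ d + 5 = 12.06 − 5·1.3659 + 5 = 10.231
ΔM = M_A − M_B = 15.015 − (10.231) = 4.784; smaller M is more luminous → Star B.
L ratio = 10^(0.4 |ΔM|) = 10^1.914 = 81.98

Star B is more luminous, by a factor of 82.0.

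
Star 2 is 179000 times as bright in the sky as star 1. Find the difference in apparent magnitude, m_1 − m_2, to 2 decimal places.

Pogson: Δm = −2.5 log₁₀(ratio) = −2.5 log₁₀(179000) = −2.5 × 5.2529 = -13.132
Star 2 is brighter so has the smaller magnitude: m_1 − m_2 is positive.

m_1 − m_2 ≈ 13.13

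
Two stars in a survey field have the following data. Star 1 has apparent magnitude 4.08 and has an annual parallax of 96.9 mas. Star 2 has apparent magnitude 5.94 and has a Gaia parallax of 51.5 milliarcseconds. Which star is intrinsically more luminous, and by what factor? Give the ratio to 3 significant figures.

Star 1 is more luminous, by a factor of 1.57.

Star 1: p = 96.9 mas = 0.0969″ → d = 1/p = 10.32 pc
Star 1: M = m − 5 log₁₀ d + 5 = 4.08 − 5·1.0137 + 5 = 4.012
Star 2: p = 51.5 mas = 0.0515″ → d = 1/p = 19.42 pc
Star 2: M = m − 5 log₁₀ d + 5 = 5.94 − 5·1.2882 + 5 = 4.499
ΔM = M_1 − M_2 = 4.012 − (4.499) = -0.487; smaller M is more luminous → Star 1.
L ratio = 10^(0.4 |ΔM|) = 10^0.195 = 1.567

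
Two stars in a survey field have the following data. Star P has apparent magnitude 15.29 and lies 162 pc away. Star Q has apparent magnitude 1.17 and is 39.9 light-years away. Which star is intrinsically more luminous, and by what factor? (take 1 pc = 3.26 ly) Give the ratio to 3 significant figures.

Star P: M = m − 5 log₁₀ d + 5 = 15.29 − 5·2.2095 + 5 = 9.242
Star Q: d = 39.9 ly / 3.26 = 12.24 pc
Star Q: M = m − 5 log₁₀ d + 5 = 1.17 − 5·1.0878 + 5 = 0.731
ΔM = M_P − M_Q = 9.242 − (0.731) = 8.511; smaller M is more luminous → Star Q.
L ratio = 10^(0.4 |ΔM|) = 10^3.404 = 2538

Star Q is more luminous, by a factor of 2540.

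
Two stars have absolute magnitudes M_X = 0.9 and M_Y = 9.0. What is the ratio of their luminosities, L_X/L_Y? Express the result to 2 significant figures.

ΔM = M_X − M_Y = -8.1
L_X/L_Y = 10^(−0.4 ΔM) = 10^3.240 = 1738

L_X/L_Y ≈ 1700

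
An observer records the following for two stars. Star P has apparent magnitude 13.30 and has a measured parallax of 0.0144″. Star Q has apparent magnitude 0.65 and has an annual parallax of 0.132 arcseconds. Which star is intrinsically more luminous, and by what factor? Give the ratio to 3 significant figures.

Star P: d = 1/p = 1/0.0144″ = 69.44 pc
Star P: M = m − 5 log₁₀ d + 5 = 13.30 − 5·1.8416 + 5 = 9.092
Star Q: d = 1/p = 1/0.132″ = 7.576 pc
Star Q: M = m − 5 log₁₀ d + 5 = 0.65 − 5·0.8794 + 5 = 1.253
ΔM = M_P − M_Q = 9.092 − (1.253) = 7.839; smaller M is more luminous → Star Q.
L ratio = 10^(0.4 |ΔM|) = 10^3.136 = 1366

Star Q is more luminous, by a factor of 1370.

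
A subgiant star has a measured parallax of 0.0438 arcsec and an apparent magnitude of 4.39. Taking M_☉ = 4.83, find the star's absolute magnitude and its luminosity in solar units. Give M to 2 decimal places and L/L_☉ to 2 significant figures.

d = 1/p = 1/0.0438″ = 22.83 pc
M = m − 5 log₁₀ d + 5 = 4.39 − 5·1.3585 + 5 = 2.597
M − M_☉ = 2.597 − 4.83 = -2.233
L/L_☉ = 10^(−0.4 × -2.233) = 7.817

M ≈ 2.60; L/L_☉ ≈ 7.8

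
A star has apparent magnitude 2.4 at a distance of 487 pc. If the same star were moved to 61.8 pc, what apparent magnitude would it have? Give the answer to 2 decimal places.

m ≈ -2.08

Flux ∝ 1/d², so Δm = 5 log₁₀(d₂/d₁) = 5 log₁₀(61.8/487) = -4.483
m₂ = m₁ + Δm = 2.4 + (-4.483) = -2.083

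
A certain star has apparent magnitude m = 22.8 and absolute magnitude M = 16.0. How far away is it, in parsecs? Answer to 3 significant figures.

μ = m − M = 6.800
m − M = 5 log₁₀ d − 5
log₁₀ d = (m − M)/5 + 1 = 2.3600
d = 10^2.3600 = 229.1 pc

d ≈ 229 pc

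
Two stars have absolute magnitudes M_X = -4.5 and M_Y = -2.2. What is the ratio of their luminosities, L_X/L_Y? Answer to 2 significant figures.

ΔM = M_X − M_Y = -2.3
L_X/L_Y = 10^(−0.4 ΔM) = 10^0.920 = 8.318

L_X/L_Y ≈ 8.3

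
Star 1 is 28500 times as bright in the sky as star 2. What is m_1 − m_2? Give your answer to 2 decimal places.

m_1 − m_2 ≈ -11.14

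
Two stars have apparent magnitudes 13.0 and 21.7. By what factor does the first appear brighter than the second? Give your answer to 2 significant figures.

Δm = 13.0 − (21.7) = -8.7
Flux ratio = 10^(−0.4 Δm) = 10^(−0.4 × -8.7) = 10^3.480 = 3020

3000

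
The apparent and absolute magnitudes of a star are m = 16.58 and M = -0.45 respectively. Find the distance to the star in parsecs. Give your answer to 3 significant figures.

d ≈ 25500 pc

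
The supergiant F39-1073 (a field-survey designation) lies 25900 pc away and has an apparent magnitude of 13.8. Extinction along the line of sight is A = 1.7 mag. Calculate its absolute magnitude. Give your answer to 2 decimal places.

M ≈ -4.97

5 log₁₀(d/10 pc) = 5 log₁₀(25900) − 5 = 17.066
M = m − 5 log₁₀(d/10) − A = 13.8 − 17.066 − 1.7 = -4.966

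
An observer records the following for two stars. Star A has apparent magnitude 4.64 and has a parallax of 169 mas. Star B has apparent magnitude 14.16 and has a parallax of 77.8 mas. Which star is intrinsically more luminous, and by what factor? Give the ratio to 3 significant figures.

Star A is more luminous, by a factor of 1360.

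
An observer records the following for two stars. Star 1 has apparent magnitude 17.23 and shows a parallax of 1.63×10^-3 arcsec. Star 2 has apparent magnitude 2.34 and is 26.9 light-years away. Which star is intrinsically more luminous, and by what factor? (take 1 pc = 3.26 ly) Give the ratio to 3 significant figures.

Star 1: d = 1/p = 1/1.63×10^-3″ = 613.5 pc
Star 1: M = m − 5 log₁₀ d + 5 = 17.23 − 5·2.7878 + 5 = 8.291
Star 2: d = 26.9 ly / 3.26 = 8.252 pc
Star 2: M = m − 5 log₁₀ d + 5 = 2.34 − 5·0.9165 + 5 = 2.757
ΔM = M_1 − M_2 = 8.291 − (2.757) = 5.534; smaller M is more luminous → Star 2.
L ratio = 10^(0.4 |ΔM|) = 10^2.213 = 163.5

Star 2 is more luminous, by a factor of 163.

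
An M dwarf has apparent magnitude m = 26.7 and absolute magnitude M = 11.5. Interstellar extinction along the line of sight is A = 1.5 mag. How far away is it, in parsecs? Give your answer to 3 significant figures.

d ≈ 5500 pc

m − M = 5 log₁₀(d/10 pc) + A  ⇒  26.7 − (11.5) − 1.5 = 5 log₁₀(d/10)
13.700 = 5 log₁₀(d/10)
log₁₀ d = (m − M − A)/5 + 1 = 3.7400
d = 10^3.7400 = 5495 pc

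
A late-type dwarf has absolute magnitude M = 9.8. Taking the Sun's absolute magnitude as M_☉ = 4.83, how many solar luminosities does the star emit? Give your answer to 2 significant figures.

M − M_☉ = 9.8 − 4.83 = 4.970
L/L_☉ = 10^(−0.4 (M − M_☉)) = 10^-1.988 = 0.01028

L/L_☉ ≈ 0.010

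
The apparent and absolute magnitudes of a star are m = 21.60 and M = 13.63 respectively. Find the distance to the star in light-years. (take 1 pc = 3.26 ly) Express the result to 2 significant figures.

d ≈ 1300 ly

Distance modulus: m − M = 21.60 − (13.63) = 7.970
m − M = 5 log₁₀ d − 5
log₁₀ d = (m − M)/5 + 1 = 2.5940
d = 10^2.5940 = 392.6 pc
= 1280 ly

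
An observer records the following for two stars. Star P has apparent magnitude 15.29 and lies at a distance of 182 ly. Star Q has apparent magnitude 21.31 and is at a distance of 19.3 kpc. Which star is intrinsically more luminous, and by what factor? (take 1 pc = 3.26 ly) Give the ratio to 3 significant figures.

Star Q is more luminous, by a factor of 467.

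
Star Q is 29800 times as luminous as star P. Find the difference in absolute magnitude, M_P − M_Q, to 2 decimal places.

M_P − M_Q ≈ 11.19

Pogson: ΔM = −2.5 log₁₀(ratio) = −2.5 log₁₀(29800) = −2.5 × 4.4742 = -11.186
Star Q is brighter so has the smaller magnitude: M_P − M_Q is positive.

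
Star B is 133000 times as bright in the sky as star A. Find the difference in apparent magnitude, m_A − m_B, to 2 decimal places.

m_A − m_B ≈ 12.81

Pogson: Δm = −2.5 log₁₀(ratio) = −2.5 log₁₀(133000) = −2.5 × 5.1239 = -12.810
Star B is brighter so has the smaller magnitude: m_A − m_B is positive.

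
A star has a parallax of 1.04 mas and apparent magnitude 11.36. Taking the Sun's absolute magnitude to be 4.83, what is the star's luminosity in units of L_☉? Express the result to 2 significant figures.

L/L_☉ ≈ 23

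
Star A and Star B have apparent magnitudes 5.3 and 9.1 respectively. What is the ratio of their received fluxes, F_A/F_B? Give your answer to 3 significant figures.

F_A/F_B ≈ 33.1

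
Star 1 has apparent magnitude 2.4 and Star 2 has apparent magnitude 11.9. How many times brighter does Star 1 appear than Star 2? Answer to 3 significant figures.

6310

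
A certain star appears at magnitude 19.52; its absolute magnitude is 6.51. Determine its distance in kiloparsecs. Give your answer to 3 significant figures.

d ≈ 4.00 kpc

μ = m − M = 13.010
m − M = 5 log₁₀ d − 5
log₁₀ d = (m − M)/5 + 1 = 3.6020
d = 10^3.6020 = 3999 pc
= 3.999 kpc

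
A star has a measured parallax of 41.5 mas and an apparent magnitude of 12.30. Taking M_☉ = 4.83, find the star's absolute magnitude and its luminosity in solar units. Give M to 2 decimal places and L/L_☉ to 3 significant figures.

M ≈ 10.39; L/L_☉ ≈ 5.97×10^-3

d = 1/p = 1000/41.5 mas = 24.10 pc
M = m − 5 log₁₀ d + 5 = 12.30 − 5·1.3820 + 5 = 10.390
M − M_☉ = 10.390 − 4.83 = 5.560
L/L_☉ = 10^(−0.4 × 5.560) = 5.969×10^-3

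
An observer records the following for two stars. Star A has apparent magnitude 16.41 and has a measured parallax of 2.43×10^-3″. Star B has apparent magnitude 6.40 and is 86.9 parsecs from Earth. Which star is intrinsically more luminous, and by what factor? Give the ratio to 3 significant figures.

Star A: d = 1/p = 1/2.43×10^-3″ = 411.5 pc
Star A: M = m − 5 log₁₀ d + 5 = 16.41 − 5·2.6144 + 5 = 8.338
Star B: M = m − 5 log₁₀ d + 5 = 6.40 − 5·1.9390 + 5 = 1.705
ΔM = M_A − M_B = 8.338 − (1.705) = 6.633; smaller M is more luminous → Star B.
L ratio = 10^(0.4 |ΔM|) = 10^2.653 = 450.0

Star B is more luminous, by a factor of 450.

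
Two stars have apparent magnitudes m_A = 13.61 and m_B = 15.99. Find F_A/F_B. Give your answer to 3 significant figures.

F_A/F_B ≈ 8.95

Δm = 13.61 − (15.99) = -2.38
Flux ratio = 10^(−0.4 Δm) = 10^(−0.4 × -2.38) = 10^0.952 = 8.954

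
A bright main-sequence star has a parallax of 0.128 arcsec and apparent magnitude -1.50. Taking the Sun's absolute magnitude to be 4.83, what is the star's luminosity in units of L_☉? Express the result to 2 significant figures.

d = 1/p = 1/0.128″ = 7.812 pc
M = m − 5 log₁₀ d + 5 = -1.50 − 5·0.8928 + 5 = -0.964
M − M_☉ = -0.964 − 4.83 = -5.794
L/L_☉ = 10^(−0.4 × -5.794) = 207.8

L/L_☉ ≈ 210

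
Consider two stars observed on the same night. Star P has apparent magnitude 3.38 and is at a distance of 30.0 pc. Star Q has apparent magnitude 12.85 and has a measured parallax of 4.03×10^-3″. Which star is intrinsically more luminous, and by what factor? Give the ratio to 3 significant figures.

Star P: M = m − 5 log₁₀ d + 5 = 3.38 − 5·1.4771 + 5 = 0.994
Star Q: d = 1/p = 1/4.03×10^-3″ = 248.1 pc
Star Q: M = m − 5 log₁₀ d + 5 = 12.85 − 5·2.3947 + 5 = 5.877
ΔM = M_P − M_Q = 0.994 − (5.877) = -4.882; smaller M is more luminous → Star P.
L ratio = 10^(0.4 |ΔM|) = 10^1.953 = 89.71

Star P is more luminous, by a factor of 89.7.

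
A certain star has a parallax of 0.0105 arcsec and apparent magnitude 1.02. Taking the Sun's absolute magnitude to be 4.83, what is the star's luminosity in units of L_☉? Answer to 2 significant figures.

d = 1/p = 1/0.0105″ = 95.24 pc
M = m − 5 log₁₀ d + 5 = 1.02 − 5·1.9788 + 5 = -3.874
M − M_☉ = -3.874 − 4.83 = -8.704
L/L_☉ = 10^(−0.4 × -8.704) = 3031

L/L_☉ ≈ 3000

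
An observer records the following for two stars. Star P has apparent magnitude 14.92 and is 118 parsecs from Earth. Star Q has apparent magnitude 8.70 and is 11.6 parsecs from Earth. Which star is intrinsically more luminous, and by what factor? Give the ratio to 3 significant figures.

Star Q is more luminous, by a factor of 2.97.

Star P: M = m − 5 log₁₀ d + 5 = 14.92 − 5·2.0719 + 5 = 9.561
Star Q: M = m − 5 log₁₀ d + 5 = 8.70 − 5·1.0645 + 5 = 8.378
ΔM = M_P − M_Q = 9.561 − (8.378) = 1.183; smaller M is more luminous → Star Q.
L ratio = 10^(0.4 |ΔM|) = 10^0.473 = 2.973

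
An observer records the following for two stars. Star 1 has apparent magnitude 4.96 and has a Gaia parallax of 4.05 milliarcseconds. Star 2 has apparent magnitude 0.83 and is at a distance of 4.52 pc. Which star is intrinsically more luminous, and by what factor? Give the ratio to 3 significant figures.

Star 1 is more luminous, by a factor of 66.5.

Star 1: p = 4.05 mas = 4.05×10^-3″ → d = 1/p = 246.9 pc
Star 1: M = m − 5 log₁₀ d + 5 = 4.96 − 5·2.3925 + 5 = -2.003
Star 2: M = m − 5 log₁₀ d + 5 = 0.83 − 5·0.6551 + 5 = 2.554
ΔM = M_1 − M_2 = -2.003 − (2.554) = -4.557; smaller M is more luminous → Star 1.
L ratio = 10^(0.4 |ΔM|) = 10^1.823 = 66.50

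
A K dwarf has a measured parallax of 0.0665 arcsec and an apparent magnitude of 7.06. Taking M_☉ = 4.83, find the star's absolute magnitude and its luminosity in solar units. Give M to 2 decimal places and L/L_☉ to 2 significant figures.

M ≈ 6.17; L/L_☉ ≈ 0.29

d = 1/p = 1/0.0665″ = 15.04 pc
M = m − 5 log₁₀ d + 5 = 7.06 − 5·1.1772 + 5 = 6.174
M − M_☉ = 6.174 − 4.83 = 1.344
L/L_☉ = 10^(−0.4 × 1.344) = 0.2900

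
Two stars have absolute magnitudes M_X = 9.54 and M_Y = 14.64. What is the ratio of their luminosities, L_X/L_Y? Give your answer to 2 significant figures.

ΔM = M_X − M_Y = -5.10
L_X/L_Y = 10^(−0.4 ΔM) = 10^2.040 = 109.6

L_X/L_Y ≈ 110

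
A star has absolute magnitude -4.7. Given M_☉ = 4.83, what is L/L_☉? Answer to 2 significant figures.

M − M_☉ = -4.7 − 4.83 = -9.530
L/L_☉ = 10^(−0.4 (M − M_☉)) = 10^3.812 = 6486

L/L_☉ ≈ 6500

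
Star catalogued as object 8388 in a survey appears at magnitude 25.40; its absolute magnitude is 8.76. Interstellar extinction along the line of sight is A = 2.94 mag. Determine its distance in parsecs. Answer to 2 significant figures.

d ≈ 5500 pc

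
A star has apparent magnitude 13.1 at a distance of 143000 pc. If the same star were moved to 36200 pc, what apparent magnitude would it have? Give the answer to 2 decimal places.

m ≈ 10.12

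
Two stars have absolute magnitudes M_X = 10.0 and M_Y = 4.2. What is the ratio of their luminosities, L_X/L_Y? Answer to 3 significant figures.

L_X/L_Y ≈ 4.79×10^-3

ΔM = M_X − M_Y = 5.8
L_X/L_Y = 10^(−0.4 ΔM) = 10^-2.320 = 4.786×10^-3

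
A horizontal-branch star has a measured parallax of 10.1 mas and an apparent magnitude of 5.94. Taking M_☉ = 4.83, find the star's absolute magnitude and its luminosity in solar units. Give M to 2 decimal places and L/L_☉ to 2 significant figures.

d = 1/p = 1000/10.1 mas = 99.01 pc
M = m − 5 log₁₀ d + 5 = 5.94 − 5·1.9957 + 5 = 0.962
M − M_☉ = 0.962 − 4.83 = -3.868
L/L_☉ = 10^(−0.4 × -3.868) = 35.27

M ≈ 0.96; L/L_☉ ≈ 35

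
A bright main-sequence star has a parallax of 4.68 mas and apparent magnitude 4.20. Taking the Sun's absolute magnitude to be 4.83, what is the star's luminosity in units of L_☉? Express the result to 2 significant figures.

L/L_☉ ≈ 820

d = 1/p = 1000/4.68 mas = 213.7 pc
M = m − 5 log₁₀ d + 5 = 4.20 − 5·2.3298 + 5 = -2.449
M − M_☉ = -2.449 − 4.83 = -7.279
L/L_☉ = 10^(−0.4 × -7.279) = 815.7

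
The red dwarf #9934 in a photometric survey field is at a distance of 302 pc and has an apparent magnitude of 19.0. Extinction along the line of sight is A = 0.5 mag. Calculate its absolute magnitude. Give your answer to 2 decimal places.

M ≈ 11.10

5 log₁₀(d/10 pc) = 5 log₁₀(302.0) − 5 = 7.400
M = m − 5 log₁₀(d/10) − A = 19.0 − 7.400 − 0.5 = 11.100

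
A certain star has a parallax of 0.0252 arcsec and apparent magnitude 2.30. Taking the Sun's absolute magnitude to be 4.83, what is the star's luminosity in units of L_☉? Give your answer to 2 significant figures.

L/L_☉ ≈ 160

d = 1/p = 1/0.0252″ = 39.68 pc
M = m − 5 log₁₀ d + 5 = 2.30 − 5·1.5986 + 5 = -0.693
M − M_☉ = -0.693 − 4.83 = -5.523
L/L_☉ = 10^(−0.4 × -5.523) = 161.9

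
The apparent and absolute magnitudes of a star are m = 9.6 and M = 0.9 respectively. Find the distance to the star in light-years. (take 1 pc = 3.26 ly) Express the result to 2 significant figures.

d ≈ 1800 ly

Distance modulus: m − M = 9.6 − (0.9) = 8.700
m − M = 5 log₁₀ d − 5
log₁₀ d = (m − M)/5 + 1 = 2.7400
d = 10^2.7400 = 549.5 pc
= 1792 ly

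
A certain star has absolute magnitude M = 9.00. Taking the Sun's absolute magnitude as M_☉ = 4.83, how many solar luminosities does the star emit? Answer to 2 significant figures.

L/L_☉ ≈ 0.021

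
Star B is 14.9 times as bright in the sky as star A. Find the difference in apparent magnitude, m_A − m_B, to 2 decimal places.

m_A − m_B ≈ 2.93

Pogson: Δm = −2.5 log₁₀(ratio) = −2.5 log₁₀(14.9) = −2.5 × 1.1732 = -2.933
Star B is brighter so has the smaller magnitude: m_A − m_B is positive.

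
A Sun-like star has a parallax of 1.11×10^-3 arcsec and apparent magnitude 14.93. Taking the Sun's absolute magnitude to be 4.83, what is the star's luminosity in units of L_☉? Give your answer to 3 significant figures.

L/L_☉ ≈ 0.740

d = 1/p = 1/1.11×10^-3″ = 900.9 pc
M = m − 5 log₁₀ d + 5 = 14.93 − 5·2.9547 + 5 = 5.157
M − M_☉ = 5.157 − 4.83 = 0.327
L/L_☉ = 10^(−0.4 × 0.327) = 0.7402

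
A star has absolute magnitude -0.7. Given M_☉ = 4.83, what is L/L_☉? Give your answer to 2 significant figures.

M − M_☉ = -0.7 − 4.83 = -5.530
L/L_☉ = 10^(−0.4 (M − M_☉)) = 10^2.212 = 162.9

L/L_☉ ≈ 160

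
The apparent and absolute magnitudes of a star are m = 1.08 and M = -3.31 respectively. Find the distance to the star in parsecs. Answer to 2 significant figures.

Distance modulus: m − M = 1.08 − (-3.31) = 4.390
m − M = 5 log₁₀ d − 5
log₁₀ d = (m − M)/5 + 1 = 1.8780
d = 10^1.8780 = 75.51 pc

d ≈ 76 pc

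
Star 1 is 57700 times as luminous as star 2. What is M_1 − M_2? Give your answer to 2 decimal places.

M_1 − M_2 ≈ -11.90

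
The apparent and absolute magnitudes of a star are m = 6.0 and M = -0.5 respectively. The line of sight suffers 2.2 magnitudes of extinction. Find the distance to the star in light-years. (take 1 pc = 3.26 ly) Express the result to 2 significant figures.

d ≈ 240 ly

m − M = 5 log₁₀(d/10 pc) + A  ⇒  6.0 − (-0.5) − 2.2 = 5 log₁₀(d/10)
4.300 = 5 log₁₀(d/10)
log₁₀ d = (m − M − A)/5 + 1 = 1.8600
d = 10^1.8600 = 72.44 pc
= 236.2 ly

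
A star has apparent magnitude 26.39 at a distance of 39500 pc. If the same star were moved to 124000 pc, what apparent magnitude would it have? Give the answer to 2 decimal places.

m ≈ 28.87

Flux ∝ 1/d², so Δm = 5 log₁₀(d₂/d₁) = 5 log₁₀(124000/39500) = 2.484
m₂ = m₁ + Δm = 26.39 + (2.484) = 28.874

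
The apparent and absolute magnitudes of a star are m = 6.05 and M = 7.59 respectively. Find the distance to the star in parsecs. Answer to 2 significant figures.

d ≈ 4.9 pc

Distance modulus: m − M = 6.05 − (7.59) = -1.540
m − M = 5 log₁₀ d − 5
log₁₀ d = (m − M)/5 + 1 = 0.6920
d = 10^0.6920 = 4.920 pc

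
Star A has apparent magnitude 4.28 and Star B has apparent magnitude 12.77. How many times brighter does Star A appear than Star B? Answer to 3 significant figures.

Δm = 4.28 − (12.77) = -8.49
Flux ratio = 10^(−0.4 Δm) = 10^(−0.4 × -8.49) = 10^3.396 = 2489

2490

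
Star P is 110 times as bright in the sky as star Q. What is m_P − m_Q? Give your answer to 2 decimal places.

Pogson: Δm = −2.5 log₁₀(ratio) = −2.5 log₁₀(110) = −2.5 × 2.0414 = -5.103
Star P is brighter, so it has the smaller magnitude: the difference is negative.

m_P − m_Q ≈ -5.10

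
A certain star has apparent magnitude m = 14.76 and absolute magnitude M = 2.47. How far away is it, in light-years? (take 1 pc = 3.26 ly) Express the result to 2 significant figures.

μ = m − M = 12.290
m − M = 5 log₁₀ d − 5
log₁₀ d = (m − M)/5 + 1 = 3.4580
d = 10^3.4580 = 2871 pc
= 9359 ly

d ≈ 9400 ly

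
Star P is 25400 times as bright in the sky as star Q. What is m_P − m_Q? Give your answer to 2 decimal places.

m_P − m_Q ≈ -11.01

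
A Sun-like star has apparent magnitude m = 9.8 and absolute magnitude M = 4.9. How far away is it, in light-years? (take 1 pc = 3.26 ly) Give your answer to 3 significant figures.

Distance modulus: m − M = 9.8 − (4.9) = 4.900
m − M = 5 log₁₀ d − 5
log₁₀ d = (m − M)/5 + 1 = 1.9800
d = 10^1.9800 = 95.50 pc
= 311.3 ly

d ≈ 311 ly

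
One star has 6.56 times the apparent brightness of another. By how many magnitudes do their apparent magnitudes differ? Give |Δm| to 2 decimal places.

Pogson: Δm = −2.5 log₁₀(ratio) = −2.5 log₁₀(6.56) = −2.5 × 0.8169 = -2.042

|Δm| ≈ 2.04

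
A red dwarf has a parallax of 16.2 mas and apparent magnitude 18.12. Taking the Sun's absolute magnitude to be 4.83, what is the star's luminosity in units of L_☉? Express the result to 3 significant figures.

L/L_☉ ≈ 1.84×10^-4

d = 1/p = 1000/16.2 mas = 61.73 pc
M = m − 5 log₁₀ d + 5 = 18.12 − 5·1.7905 + 5 = 14.168
M − M_☉ = 14.168 − 4.83 = 9.338
L/L_☉ = 10^(−0.4 × 9.338) = 1.841×10^-4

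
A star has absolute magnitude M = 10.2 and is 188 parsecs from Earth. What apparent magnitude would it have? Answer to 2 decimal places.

m = M + 5 log₁₀ d − 5 = 10.2 + 5·2.2742 − 5 = 16.571

m ≈ 16.57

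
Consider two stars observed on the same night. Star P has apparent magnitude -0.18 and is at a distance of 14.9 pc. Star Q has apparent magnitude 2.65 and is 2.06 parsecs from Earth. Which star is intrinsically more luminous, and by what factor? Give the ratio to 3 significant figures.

Star P: M = m − 5 log₁₀ d + 5 = -0.18 − 5·1.1732 + 5 = -1.046
Star Q: M = m − 5 log₁₀ d + 5 = 2.65 − 5·0.3139 + 5 = 6.081
ΔM = M_P − M_Q = -1.046 − (6.081) = -7.127; smaller M is more luminous → Star P.
L ratio = 10^(0.4 |ΔM|) = 10^2.851 = 709.0

Star P is more luminous, by a factor of 709.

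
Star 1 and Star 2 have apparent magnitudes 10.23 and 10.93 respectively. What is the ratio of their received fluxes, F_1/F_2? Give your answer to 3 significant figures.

F_1/F_2 ≈ 1.91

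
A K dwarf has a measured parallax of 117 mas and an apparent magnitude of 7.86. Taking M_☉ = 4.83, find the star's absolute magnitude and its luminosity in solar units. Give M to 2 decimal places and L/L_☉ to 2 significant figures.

M ≈ 8.20; L/L_☉ ≈ 0.045

d = 1/p = 1000/117 mas = 8.547 pc
M = m − 5 log₁₀ d + 5 = 7.86 − 5·0.9318 + 5 = 8.201
M − M_☉ = 8.201 − 4.83 = 3.371
L/L_☉ = 10^(−0.4 × 3.371) = 0.04484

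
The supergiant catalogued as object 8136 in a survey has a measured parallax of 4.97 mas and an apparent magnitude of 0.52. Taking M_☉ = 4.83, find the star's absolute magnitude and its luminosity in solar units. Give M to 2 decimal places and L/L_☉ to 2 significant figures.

d = 1/p = 1000/4.97 mas = 201.2 pc
M = m − 5 log₁₀ d + 5 = 0.52 − 5·2.3036 + 5 = -5.998
M − M_☉ = -5.998 − 4.83 = -10.828
L/L_☉ = 10^(−0.4 × -10.828) = 21440

M ≈ -6.00; L/L_☉ ≈ 21000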